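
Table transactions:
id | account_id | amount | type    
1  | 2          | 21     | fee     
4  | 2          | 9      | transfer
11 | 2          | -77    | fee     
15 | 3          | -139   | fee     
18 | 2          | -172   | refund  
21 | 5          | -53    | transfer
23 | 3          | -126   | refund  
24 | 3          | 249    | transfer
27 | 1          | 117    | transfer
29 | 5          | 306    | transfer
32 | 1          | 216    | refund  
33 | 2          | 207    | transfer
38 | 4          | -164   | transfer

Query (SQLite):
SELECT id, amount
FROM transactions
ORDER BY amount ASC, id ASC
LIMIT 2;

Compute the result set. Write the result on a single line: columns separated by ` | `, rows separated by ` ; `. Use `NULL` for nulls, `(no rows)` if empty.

18 | -172 ; 38 | -164

Sort by amount asc, tiebreak id asc: (-172, id=18), (-164, id=38), (-139, id=15), (-126, id=23), (-77, id=11) …. Take first 2.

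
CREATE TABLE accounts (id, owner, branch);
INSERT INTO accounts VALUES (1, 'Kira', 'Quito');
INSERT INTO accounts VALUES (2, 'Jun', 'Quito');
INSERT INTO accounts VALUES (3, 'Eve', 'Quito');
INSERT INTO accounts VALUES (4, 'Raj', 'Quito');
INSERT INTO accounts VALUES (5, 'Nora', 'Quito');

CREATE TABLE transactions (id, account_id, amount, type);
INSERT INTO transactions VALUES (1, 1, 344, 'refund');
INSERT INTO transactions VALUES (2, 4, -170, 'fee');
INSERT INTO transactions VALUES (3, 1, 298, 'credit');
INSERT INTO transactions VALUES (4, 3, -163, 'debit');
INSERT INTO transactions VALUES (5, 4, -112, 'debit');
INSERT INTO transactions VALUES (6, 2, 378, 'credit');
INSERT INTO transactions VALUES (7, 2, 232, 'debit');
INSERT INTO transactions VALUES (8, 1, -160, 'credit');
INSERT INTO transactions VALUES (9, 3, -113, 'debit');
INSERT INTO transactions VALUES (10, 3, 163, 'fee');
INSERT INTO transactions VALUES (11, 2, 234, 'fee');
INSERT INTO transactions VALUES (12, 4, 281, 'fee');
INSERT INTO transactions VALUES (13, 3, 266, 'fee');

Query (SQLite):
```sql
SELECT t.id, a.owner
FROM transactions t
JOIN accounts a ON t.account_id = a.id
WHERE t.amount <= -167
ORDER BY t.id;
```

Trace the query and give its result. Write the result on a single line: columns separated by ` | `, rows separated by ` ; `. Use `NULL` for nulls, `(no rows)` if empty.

Each transactions row matches the accounts row where account_id = accounts.id.
Then keep rows with t.amount <= -167.

2 | Raj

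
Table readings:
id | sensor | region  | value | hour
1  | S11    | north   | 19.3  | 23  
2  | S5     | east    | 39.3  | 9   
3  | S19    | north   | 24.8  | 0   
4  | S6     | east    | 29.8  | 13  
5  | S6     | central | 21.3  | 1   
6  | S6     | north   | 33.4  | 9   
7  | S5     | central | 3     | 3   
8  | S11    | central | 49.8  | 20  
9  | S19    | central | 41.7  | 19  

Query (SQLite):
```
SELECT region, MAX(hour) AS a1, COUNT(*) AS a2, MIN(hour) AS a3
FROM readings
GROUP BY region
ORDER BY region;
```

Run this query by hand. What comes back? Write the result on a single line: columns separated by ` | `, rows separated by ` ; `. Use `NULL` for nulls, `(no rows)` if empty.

Group readings by region.
Per group compute: MAX(hour), COUNT(*), MIN(hour).
  central: ids {5, 7, 8, 9} → MAX(hour)=20, COUNT(*)=4, MIN(hour)=1
  east: ids {2, 4} → MAX(hour)=13, COUNT(*)=2, MIN(hour)=9
  north: ids {1, 3, 6} → MAX(hour)=23, COUNT(*)=3, MIN(hour)=0

central | 20 | 4 | 1 ; east | 13 | 2 | 9 ; north | 23 | 3 | 0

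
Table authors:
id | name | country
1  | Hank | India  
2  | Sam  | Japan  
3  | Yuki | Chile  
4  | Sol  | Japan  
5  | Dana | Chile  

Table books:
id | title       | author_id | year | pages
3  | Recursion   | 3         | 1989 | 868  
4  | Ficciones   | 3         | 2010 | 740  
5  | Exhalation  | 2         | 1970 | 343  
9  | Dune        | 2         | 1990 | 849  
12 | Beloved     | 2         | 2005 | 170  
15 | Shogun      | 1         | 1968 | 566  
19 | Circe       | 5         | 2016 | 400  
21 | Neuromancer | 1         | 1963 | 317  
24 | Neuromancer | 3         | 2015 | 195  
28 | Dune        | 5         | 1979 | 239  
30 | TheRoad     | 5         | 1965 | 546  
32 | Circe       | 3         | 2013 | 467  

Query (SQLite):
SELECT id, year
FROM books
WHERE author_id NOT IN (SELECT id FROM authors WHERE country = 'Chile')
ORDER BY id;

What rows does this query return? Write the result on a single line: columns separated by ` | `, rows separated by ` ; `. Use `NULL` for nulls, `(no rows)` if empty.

5 | 1970 ; 9 | 1990 ; 12 | 2005 ; 15 | 1968 ; 21 | 1963

Inner query: authors.id where country = 'Chile'.
Outer: keep books rows whose author_id is not in that set.
Inner query → {3, 5}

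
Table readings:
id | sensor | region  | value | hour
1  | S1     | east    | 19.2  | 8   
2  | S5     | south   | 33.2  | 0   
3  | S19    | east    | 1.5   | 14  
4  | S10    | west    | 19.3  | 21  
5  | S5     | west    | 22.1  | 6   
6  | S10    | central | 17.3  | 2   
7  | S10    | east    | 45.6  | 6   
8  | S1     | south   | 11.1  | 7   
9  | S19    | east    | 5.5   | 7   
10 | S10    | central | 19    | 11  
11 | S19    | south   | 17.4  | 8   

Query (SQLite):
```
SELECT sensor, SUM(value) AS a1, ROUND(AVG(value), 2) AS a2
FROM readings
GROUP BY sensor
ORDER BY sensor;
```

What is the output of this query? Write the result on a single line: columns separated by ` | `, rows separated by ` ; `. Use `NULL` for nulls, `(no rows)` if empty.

S1 | 30.3 | 15.15 ; S10 | 101.2 | 25.3 ; S19 | 24.4 | 8.13 ; S5 | 55.3 | 27.65

Group readings by sensor.
Per group compute: SUM(value), ROUND(AVG(value), 2).
  S1: ids {1, 8} → SUM(value)=30.3, ROUND(AVG(value), 2)=15.15
  S10: ids {4, 6, 7, 10} → SUM(value)=101.2, ROUND(AVG(value), 2)=25.3
  S19: ids {3, 9, 11} → SUM(value)=24.4, ROUND(AVG(value), 2)=8.13
  S5: ids {2, 5} → SUM(value)=55.3, ROUND(AVG(value), 2)=27.65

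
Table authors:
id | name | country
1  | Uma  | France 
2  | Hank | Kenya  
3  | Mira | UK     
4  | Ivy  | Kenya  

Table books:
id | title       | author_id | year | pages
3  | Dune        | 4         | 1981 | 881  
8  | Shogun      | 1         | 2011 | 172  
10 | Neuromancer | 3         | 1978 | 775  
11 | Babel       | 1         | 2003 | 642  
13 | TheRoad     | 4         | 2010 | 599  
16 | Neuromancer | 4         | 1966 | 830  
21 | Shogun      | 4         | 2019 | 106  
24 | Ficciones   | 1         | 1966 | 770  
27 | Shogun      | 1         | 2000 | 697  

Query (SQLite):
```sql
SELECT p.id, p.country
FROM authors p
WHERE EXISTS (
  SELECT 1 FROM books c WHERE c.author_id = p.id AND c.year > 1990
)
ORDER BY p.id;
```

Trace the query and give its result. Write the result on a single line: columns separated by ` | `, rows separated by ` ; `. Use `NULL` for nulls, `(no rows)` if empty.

1 | France ; 4 | Kenya

For each authors row, check whether any books with matching author_id has year > 1990.
Keep rows where that is true.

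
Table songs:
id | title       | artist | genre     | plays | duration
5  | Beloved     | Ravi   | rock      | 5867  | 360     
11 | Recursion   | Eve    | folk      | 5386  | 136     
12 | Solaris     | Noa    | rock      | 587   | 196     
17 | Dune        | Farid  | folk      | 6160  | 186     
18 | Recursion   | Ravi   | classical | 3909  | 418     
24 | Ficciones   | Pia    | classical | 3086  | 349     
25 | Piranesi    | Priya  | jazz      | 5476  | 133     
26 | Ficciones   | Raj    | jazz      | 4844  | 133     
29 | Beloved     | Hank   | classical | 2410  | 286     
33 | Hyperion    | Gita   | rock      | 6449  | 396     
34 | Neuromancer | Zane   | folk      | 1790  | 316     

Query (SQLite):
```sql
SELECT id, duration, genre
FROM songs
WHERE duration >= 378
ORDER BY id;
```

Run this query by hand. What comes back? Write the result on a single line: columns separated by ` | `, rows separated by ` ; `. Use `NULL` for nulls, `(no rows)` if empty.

18 | 418 | classical ; 33 | 396 | rock

duration >= 378: ids {18, 33}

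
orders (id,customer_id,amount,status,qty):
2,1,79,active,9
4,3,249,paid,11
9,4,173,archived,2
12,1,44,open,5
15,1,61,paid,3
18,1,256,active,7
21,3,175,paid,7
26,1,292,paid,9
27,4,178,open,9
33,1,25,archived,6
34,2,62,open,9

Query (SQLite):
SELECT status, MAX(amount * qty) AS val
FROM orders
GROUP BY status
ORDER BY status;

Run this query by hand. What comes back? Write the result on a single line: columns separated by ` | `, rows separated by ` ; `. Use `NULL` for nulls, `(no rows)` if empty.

For each row compute amount * qty.
Group by status; take MAX of the expression per group.
  active: ids {2, 18} → MAX(amount * qty)=1792
  archived: ids {9, 33} → MAX(amount * qty)=346
  open: ids {12, 27, 34} → MAX(amount * qty)=1602
  paid: ids {4, 15, 21, 26} → MAX(amount * qty)=2739

active | 1792 ; archived | 346 ; open | 1602 ; paid | 2739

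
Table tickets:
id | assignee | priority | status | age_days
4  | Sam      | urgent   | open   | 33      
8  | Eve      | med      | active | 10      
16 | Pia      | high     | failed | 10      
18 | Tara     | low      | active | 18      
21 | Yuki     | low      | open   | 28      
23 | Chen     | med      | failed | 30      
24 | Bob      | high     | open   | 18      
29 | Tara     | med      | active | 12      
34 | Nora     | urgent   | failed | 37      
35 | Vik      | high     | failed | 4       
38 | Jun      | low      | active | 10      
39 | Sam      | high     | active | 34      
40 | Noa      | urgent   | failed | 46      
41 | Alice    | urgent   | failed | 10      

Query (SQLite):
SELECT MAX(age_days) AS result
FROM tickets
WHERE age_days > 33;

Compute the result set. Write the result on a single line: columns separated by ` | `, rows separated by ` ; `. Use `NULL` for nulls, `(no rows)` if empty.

46

Rows where age_days > 33 → age_days values: [37, 34, 46].
MAX of non-NULL values = 46.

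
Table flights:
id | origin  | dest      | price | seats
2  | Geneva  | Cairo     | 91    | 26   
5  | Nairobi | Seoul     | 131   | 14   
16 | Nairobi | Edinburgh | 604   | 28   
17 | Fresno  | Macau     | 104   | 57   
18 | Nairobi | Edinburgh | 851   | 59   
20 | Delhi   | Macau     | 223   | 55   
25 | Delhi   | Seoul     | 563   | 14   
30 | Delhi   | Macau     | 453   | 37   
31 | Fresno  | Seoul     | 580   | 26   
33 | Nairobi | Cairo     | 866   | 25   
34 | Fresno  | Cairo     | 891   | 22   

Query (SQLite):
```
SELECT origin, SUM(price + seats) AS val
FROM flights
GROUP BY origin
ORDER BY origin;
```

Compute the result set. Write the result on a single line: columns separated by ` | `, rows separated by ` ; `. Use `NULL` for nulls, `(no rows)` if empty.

Delhi | 1345 ; Fresno | 1680 ; Geneva | 117 ; Nairobi | 2578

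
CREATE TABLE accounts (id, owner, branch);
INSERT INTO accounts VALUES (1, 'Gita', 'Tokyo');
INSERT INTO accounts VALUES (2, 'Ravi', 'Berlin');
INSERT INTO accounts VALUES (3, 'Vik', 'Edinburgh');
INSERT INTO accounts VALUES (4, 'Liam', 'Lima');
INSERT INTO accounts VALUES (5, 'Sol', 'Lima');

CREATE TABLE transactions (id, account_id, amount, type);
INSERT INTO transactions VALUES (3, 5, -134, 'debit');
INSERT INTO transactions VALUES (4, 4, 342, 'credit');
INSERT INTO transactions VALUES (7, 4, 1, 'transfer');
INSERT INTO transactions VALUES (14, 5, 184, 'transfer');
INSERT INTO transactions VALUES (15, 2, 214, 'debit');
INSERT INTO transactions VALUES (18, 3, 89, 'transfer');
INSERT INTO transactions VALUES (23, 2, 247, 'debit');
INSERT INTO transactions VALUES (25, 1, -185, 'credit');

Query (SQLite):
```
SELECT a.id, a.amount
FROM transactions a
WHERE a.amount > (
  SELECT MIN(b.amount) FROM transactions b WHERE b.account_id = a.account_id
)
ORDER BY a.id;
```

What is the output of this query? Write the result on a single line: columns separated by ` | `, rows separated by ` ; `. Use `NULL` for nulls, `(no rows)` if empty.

4 | 342 ; 14 | 184 ; 23 | 247

For each transactions row a, compute MIN(amount) over rows sharing a.account_id.
Keep row a if a.amount > that per-group MIN.
  account_id=1: MIN(amount) = -185
  account_id=2: MIN(amount) = 214
  account_id=3: MIN(amount) = 89
  account_id=4: MIN(amount) = 1
  account_id=5: MIN(amount) = -134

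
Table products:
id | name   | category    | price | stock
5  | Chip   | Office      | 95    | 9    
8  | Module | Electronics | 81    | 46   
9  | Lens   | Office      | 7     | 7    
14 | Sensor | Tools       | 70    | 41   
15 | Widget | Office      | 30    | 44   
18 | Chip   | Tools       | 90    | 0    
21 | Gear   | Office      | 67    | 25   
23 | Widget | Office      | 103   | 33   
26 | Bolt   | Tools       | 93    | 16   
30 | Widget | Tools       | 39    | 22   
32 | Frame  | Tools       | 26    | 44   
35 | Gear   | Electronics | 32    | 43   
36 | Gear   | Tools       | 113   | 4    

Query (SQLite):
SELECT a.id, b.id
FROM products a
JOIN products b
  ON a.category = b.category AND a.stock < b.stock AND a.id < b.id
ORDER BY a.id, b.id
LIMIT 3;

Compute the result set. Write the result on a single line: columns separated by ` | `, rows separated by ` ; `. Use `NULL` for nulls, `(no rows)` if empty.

5 | 15 ; 5 | 21 ; 5 | 23

Pairs (a,b) with same category, a.stock < b.stock, a.id < b.id.
category groups: Electronics:{8,35} Office:{5,9,15,21,23} Tools:{14,18,26,30,32,36}
Ordered by (a.id, b.id); first 3.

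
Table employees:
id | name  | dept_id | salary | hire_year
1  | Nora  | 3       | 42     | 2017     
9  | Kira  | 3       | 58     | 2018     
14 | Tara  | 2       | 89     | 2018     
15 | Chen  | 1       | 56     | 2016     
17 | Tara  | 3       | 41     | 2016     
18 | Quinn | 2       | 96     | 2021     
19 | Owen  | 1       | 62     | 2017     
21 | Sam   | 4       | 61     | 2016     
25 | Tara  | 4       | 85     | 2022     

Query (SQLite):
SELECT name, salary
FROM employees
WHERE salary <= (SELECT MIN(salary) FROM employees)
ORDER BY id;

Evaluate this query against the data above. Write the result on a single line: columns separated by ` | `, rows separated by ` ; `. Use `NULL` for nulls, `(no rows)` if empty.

Scalar subquery: MIN(salary) over all employees rows = 41.
Keep rows where salary <= that value.

Tara | 41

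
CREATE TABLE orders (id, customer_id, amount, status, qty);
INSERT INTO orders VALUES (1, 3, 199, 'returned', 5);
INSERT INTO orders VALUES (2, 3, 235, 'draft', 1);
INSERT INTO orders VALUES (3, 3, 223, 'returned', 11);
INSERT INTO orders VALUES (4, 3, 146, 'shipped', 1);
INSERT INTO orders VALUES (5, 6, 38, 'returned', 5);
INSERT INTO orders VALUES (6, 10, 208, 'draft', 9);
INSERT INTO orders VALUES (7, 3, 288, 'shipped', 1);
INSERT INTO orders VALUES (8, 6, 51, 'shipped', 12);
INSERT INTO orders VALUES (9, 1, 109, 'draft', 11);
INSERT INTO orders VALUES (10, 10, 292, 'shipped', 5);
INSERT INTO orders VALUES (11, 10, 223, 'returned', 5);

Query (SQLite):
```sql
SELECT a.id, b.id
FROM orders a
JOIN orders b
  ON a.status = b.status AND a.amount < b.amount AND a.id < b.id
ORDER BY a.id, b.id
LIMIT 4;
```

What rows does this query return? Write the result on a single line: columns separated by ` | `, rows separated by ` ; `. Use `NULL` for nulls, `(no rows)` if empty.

Pairs (a,b) with same status, a.amount < b.amount, a.id < b.id.
status groups: draft:{2,6,9} returned:{1,3,5,11} shipped:{4,7,8,10}
Ordered by (a.id, b.id); first 4.

1 | 3 ; 1 | 11 ; 4 | 7 ; 4 | 10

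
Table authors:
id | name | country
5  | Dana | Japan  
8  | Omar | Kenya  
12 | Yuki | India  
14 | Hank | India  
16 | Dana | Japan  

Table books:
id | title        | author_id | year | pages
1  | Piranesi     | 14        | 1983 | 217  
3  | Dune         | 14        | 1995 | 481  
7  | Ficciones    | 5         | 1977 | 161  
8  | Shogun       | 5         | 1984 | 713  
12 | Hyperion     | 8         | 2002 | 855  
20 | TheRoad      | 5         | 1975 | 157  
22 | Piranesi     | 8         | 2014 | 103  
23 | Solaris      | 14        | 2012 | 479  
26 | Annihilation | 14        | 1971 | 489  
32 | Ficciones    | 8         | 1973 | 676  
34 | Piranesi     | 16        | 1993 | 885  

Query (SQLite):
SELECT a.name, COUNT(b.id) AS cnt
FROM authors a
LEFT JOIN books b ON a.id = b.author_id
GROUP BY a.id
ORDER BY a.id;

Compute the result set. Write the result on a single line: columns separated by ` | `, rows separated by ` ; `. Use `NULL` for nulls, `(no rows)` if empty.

Dana | 3 ; Omar | 3 ; Yuki | 0 ; Hank | 4 ; Dana | 1

LEFT JOIN keeps every authors row; unmatched ones get NULL for books columns.
Group by authors.id and compute COUNT(b.id). COUNT(col) of an all-NULL group is 0.
  5: ids {7, 8, 20} → COUNT(b.id)=3
  8: ids {12, 22, 32} → COUNT(b.id)=3
  12: ids {—} → COUNT(b.id)=0
  14: ids {1, 3, 23, 26} → COUNT(b.id)=4
  16: ids {34} → COUNT(b.id)=1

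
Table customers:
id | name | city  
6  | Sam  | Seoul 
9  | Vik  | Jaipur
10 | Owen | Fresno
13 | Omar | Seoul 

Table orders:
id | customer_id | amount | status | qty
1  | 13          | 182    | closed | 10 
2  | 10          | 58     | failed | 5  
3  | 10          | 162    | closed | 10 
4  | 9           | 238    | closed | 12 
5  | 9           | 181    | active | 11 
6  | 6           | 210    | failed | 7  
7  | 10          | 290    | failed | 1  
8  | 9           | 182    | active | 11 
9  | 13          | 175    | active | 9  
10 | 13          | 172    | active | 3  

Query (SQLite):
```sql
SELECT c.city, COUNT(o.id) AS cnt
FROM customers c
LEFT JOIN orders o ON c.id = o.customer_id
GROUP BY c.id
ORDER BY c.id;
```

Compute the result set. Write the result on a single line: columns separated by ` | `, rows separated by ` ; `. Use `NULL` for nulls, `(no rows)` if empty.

Seoul | 1 ; Jaipur | 3 ; Fresno | 3 ; Seoul | 3

LEFT JOIN keeps every customers row; unmatched ones get NULL for orders columns.
Group by customers.id and compute COUNT(o.id). COUNT(col) of an all-NULL group is 0.
  6: ids {6} → COUNT(o.id)=1
  9: ids {4, 5, 8} → COUNT(o.id)=3
  10: ids {2, 3, 7} → COUNT(o.id)=3
  13: ids {1, 9, 10} → COUNT(o.id)=3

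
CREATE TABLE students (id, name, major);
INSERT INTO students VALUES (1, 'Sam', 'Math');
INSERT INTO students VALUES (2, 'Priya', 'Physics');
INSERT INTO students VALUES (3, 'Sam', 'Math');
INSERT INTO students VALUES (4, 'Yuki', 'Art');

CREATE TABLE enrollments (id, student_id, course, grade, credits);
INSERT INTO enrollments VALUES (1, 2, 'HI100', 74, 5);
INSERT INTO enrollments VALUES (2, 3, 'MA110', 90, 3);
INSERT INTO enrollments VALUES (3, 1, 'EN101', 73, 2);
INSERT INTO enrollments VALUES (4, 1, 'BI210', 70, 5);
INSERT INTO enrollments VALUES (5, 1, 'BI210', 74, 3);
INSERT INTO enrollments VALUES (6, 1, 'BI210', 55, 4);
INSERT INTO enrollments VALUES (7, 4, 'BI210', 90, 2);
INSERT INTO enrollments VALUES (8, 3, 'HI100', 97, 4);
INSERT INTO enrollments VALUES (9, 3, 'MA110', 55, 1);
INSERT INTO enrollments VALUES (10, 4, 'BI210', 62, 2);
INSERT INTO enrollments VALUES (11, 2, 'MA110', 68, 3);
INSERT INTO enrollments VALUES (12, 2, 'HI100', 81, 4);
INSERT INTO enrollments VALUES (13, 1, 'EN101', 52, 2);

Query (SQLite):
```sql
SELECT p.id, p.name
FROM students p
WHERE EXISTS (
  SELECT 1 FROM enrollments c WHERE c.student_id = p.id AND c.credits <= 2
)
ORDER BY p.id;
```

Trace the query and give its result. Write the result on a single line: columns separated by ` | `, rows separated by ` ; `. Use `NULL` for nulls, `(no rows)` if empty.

For each students row, check whether any enrollments with matching student_id has credits <= 2.
Keep rows where that is true.

1 | Sam ; 3 | Sam ; 4 | Yuki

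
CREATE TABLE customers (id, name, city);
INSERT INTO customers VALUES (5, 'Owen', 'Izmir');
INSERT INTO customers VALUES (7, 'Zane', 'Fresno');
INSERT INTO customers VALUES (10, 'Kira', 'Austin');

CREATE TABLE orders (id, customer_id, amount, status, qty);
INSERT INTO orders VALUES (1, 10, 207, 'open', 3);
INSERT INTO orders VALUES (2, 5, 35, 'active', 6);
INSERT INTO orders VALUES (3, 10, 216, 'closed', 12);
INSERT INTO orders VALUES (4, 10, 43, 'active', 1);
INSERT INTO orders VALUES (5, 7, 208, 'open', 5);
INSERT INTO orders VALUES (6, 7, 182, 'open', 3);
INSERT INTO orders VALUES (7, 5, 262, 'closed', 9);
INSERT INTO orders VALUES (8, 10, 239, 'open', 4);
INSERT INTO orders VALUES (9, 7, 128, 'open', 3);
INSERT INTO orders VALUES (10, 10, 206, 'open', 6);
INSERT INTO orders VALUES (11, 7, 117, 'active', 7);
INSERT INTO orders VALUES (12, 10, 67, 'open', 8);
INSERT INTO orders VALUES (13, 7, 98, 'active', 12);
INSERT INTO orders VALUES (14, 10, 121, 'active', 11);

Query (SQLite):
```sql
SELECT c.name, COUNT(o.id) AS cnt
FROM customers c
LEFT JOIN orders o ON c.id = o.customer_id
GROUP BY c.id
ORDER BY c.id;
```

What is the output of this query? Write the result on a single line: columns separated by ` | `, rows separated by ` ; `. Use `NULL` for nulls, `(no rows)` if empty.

Owen | 2 ; Zane | 5 ; Kira | 7

LEFT JOIN keeps every customers row; unmatched ones get NULL for orders columns.
Group by customers.id and compute COUNT(o.id). COUNT(col) of an all-NULL group is 0.
  5: ids {2, 7} → COUNT(o.id)=2
  7: ids {5, 6, 9, 11, 13} → COUNT(o.id)=5
  10: ids {1, 3, 4, 8, 10, 12, 14} → COUNT(o.id)=7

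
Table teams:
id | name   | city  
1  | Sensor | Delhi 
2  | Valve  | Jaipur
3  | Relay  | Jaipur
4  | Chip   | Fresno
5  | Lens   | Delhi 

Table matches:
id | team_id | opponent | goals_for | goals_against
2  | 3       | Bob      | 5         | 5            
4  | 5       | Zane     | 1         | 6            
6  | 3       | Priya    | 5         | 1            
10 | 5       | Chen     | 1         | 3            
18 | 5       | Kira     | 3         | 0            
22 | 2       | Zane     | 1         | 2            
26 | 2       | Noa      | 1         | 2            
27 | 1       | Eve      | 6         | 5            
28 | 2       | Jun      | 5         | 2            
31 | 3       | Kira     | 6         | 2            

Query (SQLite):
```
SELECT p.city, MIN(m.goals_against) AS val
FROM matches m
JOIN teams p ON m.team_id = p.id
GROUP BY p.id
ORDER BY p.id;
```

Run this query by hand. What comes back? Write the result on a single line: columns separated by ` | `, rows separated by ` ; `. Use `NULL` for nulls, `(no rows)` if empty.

Join each matches row to its teams via team_id.
Group joined rows by teams.id; compute MIN(m.goals_against) per group.
  1: ids {27} → MIN(m.goals_against)=5
  2: ids {22, 26, 28} → MIN(m.goals_against)=2
  3: ids {2, 6, 31} → MIN(m.goals_against)=1
  5: ids {4, 10, 18} → MIN(m.goals_against)=0

Delhi | 5 ; Jaipur | 2 ; Jaipur | 1 ; Delhi | 0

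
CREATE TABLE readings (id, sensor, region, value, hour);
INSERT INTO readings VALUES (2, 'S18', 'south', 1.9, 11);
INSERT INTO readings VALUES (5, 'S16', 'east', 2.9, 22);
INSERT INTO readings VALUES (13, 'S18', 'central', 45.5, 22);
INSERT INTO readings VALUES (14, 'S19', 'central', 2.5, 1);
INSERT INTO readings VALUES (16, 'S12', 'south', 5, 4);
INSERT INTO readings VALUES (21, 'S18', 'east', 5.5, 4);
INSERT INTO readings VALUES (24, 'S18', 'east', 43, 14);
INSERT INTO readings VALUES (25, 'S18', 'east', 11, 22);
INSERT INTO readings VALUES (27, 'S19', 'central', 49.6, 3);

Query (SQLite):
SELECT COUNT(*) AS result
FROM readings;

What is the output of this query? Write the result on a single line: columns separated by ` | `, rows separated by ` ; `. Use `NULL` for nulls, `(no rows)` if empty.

9

All value values: [1.9, 2.9, 45.5, 2.5, 5, 5.5, 43, 11, 49.6].
COUNT(*) counts rows → 9.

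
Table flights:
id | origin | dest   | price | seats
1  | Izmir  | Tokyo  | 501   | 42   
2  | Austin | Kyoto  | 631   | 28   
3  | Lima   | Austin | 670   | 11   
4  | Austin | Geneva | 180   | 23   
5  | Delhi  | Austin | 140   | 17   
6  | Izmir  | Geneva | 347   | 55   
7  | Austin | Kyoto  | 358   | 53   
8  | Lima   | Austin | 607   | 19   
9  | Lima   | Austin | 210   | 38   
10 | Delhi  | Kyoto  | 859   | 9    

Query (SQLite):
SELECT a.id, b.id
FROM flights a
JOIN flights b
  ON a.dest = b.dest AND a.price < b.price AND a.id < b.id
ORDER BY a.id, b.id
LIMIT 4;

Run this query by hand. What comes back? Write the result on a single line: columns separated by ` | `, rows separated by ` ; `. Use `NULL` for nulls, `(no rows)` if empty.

2 | 10 ; 4 | 6 ; 5 | 8 ; 5 | 9

Pairs (a,b) with same dest, a.price < b.price, a.id < b.id.
dest groups: Austin:{3,5,8,9} Geneva:{4,6} Kyoto:{2,7,10} Tokyo:{1}
Ordered by (a.id, b.id); first 4.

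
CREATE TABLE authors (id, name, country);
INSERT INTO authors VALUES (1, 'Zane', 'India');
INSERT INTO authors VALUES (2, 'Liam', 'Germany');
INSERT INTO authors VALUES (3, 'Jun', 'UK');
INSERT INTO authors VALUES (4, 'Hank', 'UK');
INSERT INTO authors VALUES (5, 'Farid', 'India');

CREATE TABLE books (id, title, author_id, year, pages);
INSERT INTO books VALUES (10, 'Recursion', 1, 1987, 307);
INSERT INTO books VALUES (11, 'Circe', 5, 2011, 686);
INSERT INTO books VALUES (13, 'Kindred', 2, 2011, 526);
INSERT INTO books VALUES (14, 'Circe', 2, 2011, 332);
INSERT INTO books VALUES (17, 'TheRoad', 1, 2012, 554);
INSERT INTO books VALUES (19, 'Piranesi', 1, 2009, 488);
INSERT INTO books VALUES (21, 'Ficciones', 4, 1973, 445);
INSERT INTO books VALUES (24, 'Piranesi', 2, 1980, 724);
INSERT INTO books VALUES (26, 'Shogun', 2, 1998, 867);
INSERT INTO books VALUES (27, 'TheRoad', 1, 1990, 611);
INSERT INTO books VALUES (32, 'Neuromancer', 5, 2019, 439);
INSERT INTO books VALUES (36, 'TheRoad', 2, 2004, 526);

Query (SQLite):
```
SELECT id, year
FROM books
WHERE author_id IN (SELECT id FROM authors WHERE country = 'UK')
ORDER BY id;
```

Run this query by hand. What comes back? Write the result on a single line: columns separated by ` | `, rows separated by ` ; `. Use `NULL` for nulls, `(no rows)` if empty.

21 | 1973

Inner query: authors.id where country = 'UK'.
Outer: keep books rows whose author_id is in that set.
Inner query → {3, 4}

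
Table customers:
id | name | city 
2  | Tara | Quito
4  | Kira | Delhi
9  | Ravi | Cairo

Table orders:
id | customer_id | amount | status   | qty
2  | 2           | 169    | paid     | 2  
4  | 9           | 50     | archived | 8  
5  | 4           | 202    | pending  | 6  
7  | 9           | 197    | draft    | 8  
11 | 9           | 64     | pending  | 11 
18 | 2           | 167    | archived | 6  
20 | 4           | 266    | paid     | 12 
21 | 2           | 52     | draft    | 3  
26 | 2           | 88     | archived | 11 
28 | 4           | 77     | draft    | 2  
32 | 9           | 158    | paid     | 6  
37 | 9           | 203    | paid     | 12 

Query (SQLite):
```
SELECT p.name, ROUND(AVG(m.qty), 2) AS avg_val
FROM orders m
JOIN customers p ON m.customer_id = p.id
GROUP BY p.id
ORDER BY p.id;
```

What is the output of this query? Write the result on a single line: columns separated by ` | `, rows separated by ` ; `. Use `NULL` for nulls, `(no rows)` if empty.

Join each orders row to its customers via customer_id.
Group joined rows by customers.id; compute ROUND(AVG(m.qty), 2) per group.
  2: ids {2, 18, 21, 26} → ROUND(AVG(m.qty), 2)=5.5
  4: ids {5, 20, 28} → ROUND(AVG(m.qty), 2)=6.67
  9: ids {4, 7, 11, 32, 37} → ROUND(AVG(m.qty), 2)=9

Tara | 5.5 ; Kira | 6.67 ; Ravi | 9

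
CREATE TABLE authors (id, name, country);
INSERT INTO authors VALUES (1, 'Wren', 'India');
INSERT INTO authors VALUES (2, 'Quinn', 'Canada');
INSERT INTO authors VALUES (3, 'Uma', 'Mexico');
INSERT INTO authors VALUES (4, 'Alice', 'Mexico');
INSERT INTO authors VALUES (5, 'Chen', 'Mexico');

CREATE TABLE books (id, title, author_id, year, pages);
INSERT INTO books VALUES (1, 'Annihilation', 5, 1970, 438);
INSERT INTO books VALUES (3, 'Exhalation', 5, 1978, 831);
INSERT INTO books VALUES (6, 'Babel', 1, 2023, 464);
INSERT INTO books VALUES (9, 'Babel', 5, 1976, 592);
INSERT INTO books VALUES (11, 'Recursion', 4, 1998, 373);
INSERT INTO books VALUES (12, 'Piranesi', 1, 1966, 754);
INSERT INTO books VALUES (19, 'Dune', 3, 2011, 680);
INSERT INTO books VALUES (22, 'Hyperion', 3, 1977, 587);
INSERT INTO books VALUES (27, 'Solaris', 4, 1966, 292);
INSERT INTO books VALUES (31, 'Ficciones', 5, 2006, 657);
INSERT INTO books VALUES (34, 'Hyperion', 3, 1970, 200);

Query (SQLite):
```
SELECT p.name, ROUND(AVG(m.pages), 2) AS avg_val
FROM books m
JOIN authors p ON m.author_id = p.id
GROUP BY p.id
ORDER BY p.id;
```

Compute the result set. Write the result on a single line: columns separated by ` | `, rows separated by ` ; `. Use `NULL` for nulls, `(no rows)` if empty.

Wren | 609 ; Uma | 489 ; Alice | 332.5 ; Chen | 629.5

Join each books row to its authors via author_id.
Group joined rows by authors.id; compute ROUND(AVG(m.pages), 2) per group.
  1: ids {6, 12} → ROUND(AVG(m.pages), 2)=609
  3: ids {19, 22, 34} → ROUND(AVG(m.pages), 2)=489
  4: ids {11, 27} → ROUND(AVG(m.pages), 2)=332.5
  5: ids {1, 3, 9, 31} → ROUND(AVG(m.pages), 2)=629.5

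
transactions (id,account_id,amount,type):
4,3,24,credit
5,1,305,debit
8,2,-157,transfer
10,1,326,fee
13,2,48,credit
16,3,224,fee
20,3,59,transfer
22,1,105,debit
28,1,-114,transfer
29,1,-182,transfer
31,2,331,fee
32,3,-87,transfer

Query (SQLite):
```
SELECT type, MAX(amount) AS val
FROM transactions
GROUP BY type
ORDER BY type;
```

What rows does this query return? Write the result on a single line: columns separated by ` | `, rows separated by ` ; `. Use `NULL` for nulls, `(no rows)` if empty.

Partition transactions by type; compute MAX(amount) within each group.
  credit: ids {4, 13} → MAX(amount)=48
  debit: ids {5, 22} → MAX(amount)=305
  fee: ids {10, 16, 31} → MAX(amount)=331
  transfer: ids {8, 20, 28, 29, 32} → MAX(amount)=59

credit | 48 ; debit | 305 ; fee | 331 ; transfer | 59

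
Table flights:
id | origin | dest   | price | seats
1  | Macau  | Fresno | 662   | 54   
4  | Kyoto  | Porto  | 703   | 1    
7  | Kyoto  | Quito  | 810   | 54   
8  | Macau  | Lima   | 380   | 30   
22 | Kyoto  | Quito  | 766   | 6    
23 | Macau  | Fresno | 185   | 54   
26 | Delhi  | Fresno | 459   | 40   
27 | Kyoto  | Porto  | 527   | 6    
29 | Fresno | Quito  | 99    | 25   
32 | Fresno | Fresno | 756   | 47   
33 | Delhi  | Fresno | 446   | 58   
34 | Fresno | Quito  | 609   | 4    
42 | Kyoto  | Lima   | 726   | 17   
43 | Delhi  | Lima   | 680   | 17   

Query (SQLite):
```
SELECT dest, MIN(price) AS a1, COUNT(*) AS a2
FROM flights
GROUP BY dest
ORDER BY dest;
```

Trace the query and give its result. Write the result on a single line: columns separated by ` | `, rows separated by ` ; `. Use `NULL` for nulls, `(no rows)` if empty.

Group flights by dest.
Per group compute: MIN(price), COUNT(*).
  Fresno: ids {1, 23, 26, 32, 33} → MIN(price)=185, COUNT(*)=5
  Lima: ids {8, 42, 43} → MIN(price)=380, COUNT(*)=3
  Porto: ids {4, 27} → MIN(price)=527, COUNT(*)=2
  Quito: ids {7, 22, 29, 34} → MIN(price)=99, COUNT(*)=4

Fresno | 185 | 5 ; Lima | 380 | 3 ; Porto | 527 | 2 ; Quito | 99 | 4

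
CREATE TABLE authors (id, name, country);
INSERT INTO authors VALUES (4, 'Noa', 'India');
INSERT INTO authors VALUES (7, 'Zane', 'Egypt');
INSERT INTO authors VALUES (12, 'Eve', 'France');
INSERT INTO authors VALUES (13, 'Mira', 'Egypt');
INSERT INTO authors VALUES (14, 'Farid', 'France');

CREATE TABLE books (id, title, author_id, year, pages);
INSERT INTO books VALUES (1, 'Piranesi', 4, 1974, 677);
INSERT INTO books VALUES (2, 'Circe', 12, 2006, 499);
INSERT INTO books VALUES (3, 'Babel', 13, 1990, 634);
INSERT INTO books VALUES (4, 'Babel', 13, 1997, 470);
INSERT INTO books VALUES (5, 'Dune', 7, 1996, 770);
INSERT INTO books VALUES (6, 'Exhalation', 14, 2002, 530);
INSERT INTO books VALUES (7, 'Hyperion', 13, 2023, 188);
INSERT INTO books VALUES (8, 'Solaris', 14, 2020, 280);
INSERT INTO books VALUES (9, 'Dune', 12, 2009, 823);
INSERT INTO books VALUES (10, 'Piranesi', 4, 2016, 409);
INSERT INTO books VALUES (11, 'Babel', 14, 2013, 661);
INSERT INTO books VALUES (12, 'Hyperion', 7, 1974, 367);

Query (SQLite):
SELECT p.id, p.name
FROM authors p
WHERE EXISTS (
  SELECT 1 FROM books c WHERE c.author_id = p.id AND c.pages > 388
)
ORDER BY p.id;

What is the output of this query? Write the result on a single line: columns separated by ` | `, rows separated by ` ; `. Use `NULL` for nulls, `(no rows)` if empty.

For each authors row, check whether any books with matching author_id has pages > 388.
Keep rows where that is true.

4 | Noa ; 7 | Zane ; 12 | Eve ; 13 | Mira ; 14 | Farid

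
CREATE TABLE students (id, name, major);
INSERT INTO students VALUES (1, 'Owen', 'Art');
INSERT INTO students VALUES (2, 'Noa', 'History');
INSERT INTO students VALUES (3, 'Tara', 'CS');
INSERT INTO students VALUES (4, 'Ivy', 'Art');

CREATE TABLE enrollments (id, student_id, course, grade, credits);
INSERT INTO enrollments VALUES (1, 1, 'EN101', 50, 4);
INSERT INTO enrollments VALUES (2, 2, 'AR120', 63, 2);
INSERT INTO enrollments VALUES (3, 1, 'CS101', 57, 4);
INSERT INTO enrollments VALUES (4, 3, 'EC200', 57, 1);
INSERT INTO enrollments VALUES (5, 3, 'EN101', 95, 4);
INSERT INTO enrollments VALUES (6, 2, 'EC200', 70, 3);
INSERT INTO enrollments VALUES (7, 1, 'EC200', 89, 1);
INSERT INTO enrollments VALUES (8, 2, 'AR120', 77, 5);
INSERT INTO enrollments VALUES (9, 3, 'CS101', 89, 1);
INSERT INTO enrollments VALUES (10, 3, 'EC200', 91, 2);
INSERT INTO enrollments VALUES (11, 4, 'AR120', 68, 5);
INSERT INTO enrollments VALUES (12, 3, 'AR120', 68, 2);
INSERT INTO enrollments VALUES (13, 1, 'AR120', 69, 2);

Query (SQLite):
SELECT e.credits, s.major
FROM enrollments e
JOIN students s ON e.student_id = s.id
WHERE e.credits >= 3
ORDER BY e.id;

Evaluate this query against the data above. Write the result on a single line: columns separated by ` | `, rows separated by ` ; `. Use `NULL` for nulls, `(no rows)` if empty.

4 | Art ; 4 | Art ; 4 | CS ; 3 | History ; 5 | History ; 5 | Art

Each enrollments row matches the students row where student_id = students.id.
Then keep rows with e.credits >= 3.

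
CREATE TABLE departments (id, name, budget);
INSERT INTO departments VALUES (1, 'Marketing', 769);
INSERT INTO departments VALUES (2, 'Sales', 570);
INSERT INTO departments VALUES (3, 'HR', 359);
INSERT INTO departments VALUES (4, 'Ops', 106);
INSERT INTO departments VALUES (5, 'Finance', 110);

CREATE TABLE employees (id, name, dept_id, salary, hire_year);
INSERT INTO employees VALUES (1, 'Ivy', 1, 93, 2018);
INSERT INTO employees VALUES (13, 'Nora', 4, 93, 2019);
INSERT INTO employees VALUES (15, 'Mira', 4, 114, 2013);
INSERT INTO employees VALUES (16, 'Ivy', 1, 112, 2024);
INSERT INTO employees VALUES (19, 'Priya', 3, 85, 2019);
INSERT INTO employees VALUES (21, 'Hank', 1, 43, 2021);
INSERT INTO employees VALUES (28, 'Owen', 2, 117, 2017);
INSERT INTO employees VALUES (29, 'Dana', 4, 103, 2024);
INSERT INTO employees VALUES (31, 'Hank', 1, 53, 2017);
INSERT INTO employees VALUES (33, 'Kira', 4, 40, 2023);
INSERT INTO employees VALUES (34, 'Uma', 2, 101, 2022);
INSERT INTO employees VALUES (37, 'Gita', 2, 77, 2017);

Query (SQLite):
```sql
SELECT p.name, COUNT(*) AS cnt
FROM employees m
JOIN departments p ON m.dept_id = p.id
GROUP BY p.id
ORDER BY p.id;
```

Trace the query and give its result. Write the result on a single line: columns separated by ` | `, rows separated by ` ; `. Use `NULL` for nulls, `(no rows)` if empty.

Join each employees row to its departments via dept_id.
Group joined rows by departments.id; compute COUNT(*) per group.
  1: ids {1, 16, 21, 31} → COUNT(*)=4
  2: ids {28, 34, 37} → COUNT(*)=3
  3: ids {19} → COUNT(*)=1
  4: ids {13, 15, 29, 33} → COUNT(*)=4

Marketing | 4 ; Sales | 3 ; HR | 1 ; Ops | 4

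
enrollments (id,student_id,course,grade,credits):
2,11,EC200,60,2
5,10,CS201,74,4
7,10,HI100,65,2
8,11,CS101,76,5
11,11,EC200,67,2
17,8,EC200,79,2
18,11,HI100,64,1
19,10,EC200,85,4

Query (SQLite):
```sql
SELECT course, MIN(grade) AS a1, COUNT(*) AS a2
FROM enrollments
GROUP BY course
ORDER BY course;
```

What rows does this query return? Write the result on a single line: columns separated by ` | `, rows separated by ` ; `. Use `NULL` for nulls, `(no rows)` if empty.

Group enrollments by course.
Per group compute: MIN(grade), COUNT(*).
  CS101: ids {8} → MIN(grade)=76, COUNT(*)=1
  CS201: ids {5} → MIN(grade)=74, COUNT(*)=1
  EC200: ids {2, 11, 17, 19} → MIN(grade)=60, COUNT(*)=4
  HI100: ids {7, 18} → MIN(grade)=64, COUNT(*)=2

CS101 | 76 | 1 ; CS201 | 74 | 1 ; EC200 | 60 | 4 ; HI100 | 64 | 2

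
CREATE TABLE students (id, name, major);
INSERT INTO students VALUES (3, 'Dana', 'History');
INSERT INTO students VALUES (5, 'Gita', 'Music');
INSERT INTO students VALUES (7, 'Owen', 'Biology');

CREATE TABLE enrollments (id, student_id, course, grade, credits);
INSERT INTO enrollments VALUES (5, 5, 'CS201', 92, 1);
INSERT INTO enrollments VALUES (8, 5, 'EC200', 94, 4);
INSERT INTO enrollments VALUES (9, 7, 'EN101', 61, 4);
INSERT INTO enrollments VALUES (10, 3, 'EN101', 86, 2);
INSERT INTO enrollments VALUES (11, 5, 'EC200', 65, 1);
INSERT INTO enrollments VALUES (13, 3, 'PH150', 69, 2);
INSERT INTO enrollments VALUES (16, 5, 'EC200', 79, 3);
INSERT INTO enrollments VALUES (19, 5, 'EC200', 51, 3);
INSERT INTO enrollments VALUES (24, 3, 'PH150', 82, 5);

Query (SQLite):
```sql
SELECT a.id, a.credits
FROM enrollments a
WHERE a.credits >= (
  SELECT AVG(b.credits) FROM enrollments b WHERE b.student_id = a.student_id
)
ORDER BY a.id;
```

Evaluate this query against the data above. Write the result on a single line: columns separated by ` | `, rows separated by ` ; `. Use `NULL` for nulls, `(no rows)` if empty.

For each enrollments row a, compute AVG(credits) over rows sharing a.student_id.
Keep row a if a.credits >= that per-group AVG.
  student_id=3: AVG(credits) = 3.0
  student_id=5: AVG(credits) = 2.4
  student_id=7: AVG(credits) = 4.0

8 | 4 ; 9 | 4 ; 16 | 3 ; 19 | 3 ; 24 | 5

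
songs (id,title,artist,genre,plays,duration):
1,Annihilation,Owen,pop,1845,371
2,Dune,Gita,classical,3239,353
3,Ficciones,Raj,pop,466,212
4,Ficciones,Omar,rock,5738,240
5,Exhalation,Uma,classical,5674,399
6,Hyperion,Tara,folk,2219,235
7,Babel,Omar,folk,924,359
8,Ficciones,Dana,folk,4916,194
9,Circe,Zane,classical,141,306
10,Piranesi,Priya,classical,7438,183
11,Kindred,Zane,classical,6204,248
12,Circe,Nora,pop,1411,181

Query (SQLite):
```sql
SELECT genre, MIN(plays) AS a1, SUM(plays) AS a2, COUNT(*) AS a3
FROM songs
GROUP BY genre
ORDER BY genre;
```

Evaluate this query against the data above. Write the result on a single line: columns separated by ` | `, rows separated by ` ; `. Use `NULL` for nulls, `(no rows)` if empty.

classical | 141 | 22696 | 5 ; folk | 924 | 8059 | 3 ; pop | 466 | 3722 | 3 ; rock | 5738 | 5738 | 1

Group songs by genre.
Per group compute: MIN(plays), SUM(plays), COUNT(*).
  classical: ids {2, 5, 9, 10, 11} → MIN(plays)=141, SUM(plays)=22696, COUNT(*)=5
  folk: ids {6, 7, 8} → MIN(plays)=924, SUM(plays)=8059, COUNT(*)=3
  pop: ids {1, 3, 12} → MIN(plays)=466, SUM(plays)=3722, COUNT(*)=3
  rock: ids {4} → MIN(plays)=5738, SUM(plays)=5738, COUNT(*)=1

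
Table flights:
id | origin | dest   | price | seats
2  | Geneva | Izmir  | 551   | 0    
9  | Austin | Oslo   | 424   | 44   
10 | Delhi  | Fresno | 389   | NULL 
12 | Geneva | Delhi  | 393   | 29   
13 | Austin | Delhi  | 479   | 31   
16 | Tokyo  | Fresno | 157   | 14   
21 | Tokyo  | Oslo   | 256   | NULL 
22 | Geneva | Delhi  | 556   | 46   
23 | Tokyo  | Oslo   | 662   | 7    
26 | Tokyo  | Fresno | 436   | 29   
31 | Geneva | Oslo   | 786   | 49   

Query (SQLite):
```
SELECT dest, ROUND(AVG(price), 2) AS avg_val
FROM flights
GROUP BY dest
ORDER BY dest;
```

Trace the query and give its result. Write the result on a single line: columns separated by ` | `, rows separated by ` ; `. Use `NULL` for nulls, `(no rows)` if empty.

Partition flights by dest; compute ROUND(AVG(price), 2) within each group.
  Delhi: ids {12, 13, 22} → ROUND(AVG(price), 2)=476
  Fresno: ids {10, 16, 26} → ROUND(AVG(price), 2)=327.33
  Izmir: ids {2} → ROUND(AVG(price), 2)=551
  Oslo: ids {9, 21, 23, 31} → ROUND(AVG(price), 2)=532

Delhi | 476 ; Fresno | 327.33 ; Izmir | 551 ; Oslo | 532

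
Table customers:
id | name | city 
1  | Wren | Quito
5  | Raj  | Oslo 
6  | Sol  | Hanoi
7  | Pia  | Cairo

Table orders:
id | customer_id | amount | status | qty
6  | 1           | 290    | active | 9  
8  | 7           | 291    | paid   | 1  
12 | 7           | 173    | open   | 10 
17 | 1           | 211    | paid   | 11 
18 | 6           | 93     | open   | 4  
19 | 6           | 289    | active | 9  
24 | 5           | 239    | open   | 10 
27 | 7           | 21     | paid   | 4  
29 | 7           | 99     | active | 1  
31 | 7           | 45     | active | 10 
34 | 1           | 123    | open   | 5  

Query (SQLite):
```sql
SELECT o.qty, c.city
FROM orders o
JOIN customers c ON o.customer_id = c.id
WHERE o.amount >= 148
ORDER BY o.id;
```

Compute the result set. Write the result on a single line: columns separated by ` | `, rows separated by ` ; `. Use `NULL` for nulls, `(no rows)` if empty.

Each orders row matches the customers row where customer_id = customers.id.
Then keep rows with o.amount >= 148.

9 | Quito ; 1 | Cairo ; 10 | Cairo ; 11 | Quito ; 9 | Hanoi ; 10 | Oslo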